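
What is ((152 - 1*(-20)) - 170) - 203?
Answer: -201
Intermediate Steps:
((152 - 1*(-20)) - 170) - 203 = ((152 + 20) - 170) - 203 = (172 - 170) - 203 = 2 - 203 = -201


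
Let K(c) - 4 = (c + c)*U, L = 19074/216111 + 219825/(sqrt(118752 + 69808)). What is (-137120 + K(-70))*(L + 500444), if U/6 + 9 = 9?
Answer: -706157013516168/10291 - 1507076235*sqrt(11785)/2357 ≈ -6.8688e+10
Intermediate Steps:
U = 0 (U = -54 + 6*9 = -54 + 54 = 0)
L = 6358/72037 + 43965*sqrt(11785)/9428 (L = 19074*(1/216111) + 219825/(sqrt(188560)) = 6358/72037 + 219825/((4*sqrt(11785))) = 6358/72037 + 219825*(sqrt(11785)/47140) = 6358/72037 + 43965*sqrt(11785)/9428 ≈ 506.32)
K(c) = 4 (K(c) = 4 + (c + c)*0 = 4 + (2*c)*0 = 4 + 0 = 4)
(-137120 + K(-70))*(L + 500444) = (-137120 + 4)*((6358/72037 + 43965*sqrt(11785)/9428) + 500444) = -137116*(36050490786/72037 + 43965*sqrt(11785)/9428) = -706157013516168/10291 - 1507076235*sqrt(11785)/2357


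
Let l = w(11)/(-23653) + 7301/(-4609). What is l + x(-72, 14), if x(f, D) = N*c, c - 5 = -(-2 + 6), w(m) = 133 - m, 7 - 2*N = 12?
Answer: -891589087/218033354 ≈ -4.0892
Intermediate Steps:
N = -5/2 (N = 7/2 - ½*12 = 7/2 - 6 = -5/2 ≈ -2.5000)
c = 1 (c = 5 - (-2 + 6) = 5 - 1*4 = 5 - 4 = 1)
l = -173252851/109016677 (l = (133 - 1*11)/(-23653) + 7301/(-4609) = (133 - 11)*(-1/23653) + 7301*(-1/4609) = 122*(-1/23653) - 7301/4609 = -122/23653 - 7301/4609 = -173252851/109016677 ≈ -1.5892)
x(f, D) = -5/2 (x(f, D) = -5/2*1 = -5/2)
l + x(-72, 14) = -173252851/109016677 - 5/2 = -891589087/218033354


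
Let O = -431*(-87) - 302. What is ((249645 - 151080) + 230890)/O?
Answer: 65891/7439 ≈ 8.8575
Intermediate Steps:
O = 37195 (O = 37497 - 302 = 37195)
((249645 - 151080) + 230890)/O = ((249645 - 151080) + 230890)/37195 = (98565 + 230890)*(1/37195) = 329455*(1/37195) = 65891/7439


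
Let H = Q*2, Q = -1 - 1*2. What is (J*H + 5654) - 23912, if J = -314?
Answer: -16374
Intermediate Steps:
Q = -3 (Q = -1 - 2 = -3)
H = -6 (H = -3*2 = -6)
(J*H + 5654) - 23912 = (-314*(-6) + 5654) - 23912 = (1884 + 5654) - 23912 = 7538 - 23912 = -16374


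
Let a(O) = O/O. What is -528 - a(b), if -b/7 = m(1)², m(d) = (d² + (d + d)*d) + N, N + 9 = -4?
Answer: -529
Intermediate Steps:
N = -13 (N = -9 - 4 = -13)
m(d) = -13 + 3*d² (m(d) = (d² + (d + d)*d) - 13 = (d² + (2*d)*d) - 13 = (d² + 2*d²) - 13 = 3*d² - 13 = -13 + 3*d²)
b = -700 (b = -7*(-13 + 3*1²)² = -7*(-13 + 3*1)² = -7*(-13 + 3)² = -7*(-10)² = -7*100 = -700)
a(O) = 1
-528 - a(b) = -528 - 1*1 = -528 - 1 = -529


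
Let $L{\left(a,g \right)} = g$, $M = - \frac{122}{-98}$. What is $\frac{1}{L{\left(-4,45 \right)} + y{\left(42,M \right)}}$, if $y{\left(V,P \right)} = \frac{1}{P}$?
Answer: $\frac{61}{2794} \approx 0.021832$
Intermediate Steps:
$M = \frac{61}{49}$ ($M = \left(-122\right) \left(- \frac{1}{98}\right) = \frac{61}{49} \approx 1.2449$)
$\frac{1}{L{\left(-4,45 \right)} + y{\left(42,M \right)}} = \frac{1}{45 + \frac{1}{\frac{61}{49}}} = \frac{1}{45 + \frac{49}{61}} = \frac{1}{\frac{2794}{61}} = \frac{61}{2794}$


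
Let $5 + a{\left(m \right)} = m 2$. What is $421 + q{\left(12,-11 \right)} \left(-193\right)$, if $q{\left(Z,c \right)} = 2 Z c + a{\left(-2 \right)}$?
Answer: $53110$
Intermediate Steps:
$a{\left(m \right)} = -5 + 2 m$ ($a{\left(m \right)} = -5 + m 2 = -5 + 2 m$)
$q{\left(Z,c \right)} = -9 + 2 Z c$ ($q{\left(Z,c \right)} = 2 Z c + \left(-5 + 2 \left(-2\right)\right) = 2 Z c - 9 = -9 + 2 Z c$)
$421 + q{\left(12,-11 \right)} \left(-193\right) = 421 + \left(-9 + 2 \cdot 12 \left(-11\right)\right) \left(-193\right) = 421 + \left(-9 - 264\right) \left(-193\right) = 421 - -52689 = 421 + 52689 = 53110$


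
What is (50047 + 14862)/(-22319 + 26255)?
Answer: 64909/3936 ≈ 16.491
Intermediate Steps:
(50047 + 14862)/(-22319 + 26255) = 64909/3936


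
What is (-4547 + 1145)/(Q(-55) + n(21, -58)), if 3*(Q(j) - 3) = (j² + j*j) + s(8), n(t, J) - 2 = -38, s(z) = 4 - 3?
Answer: -1701/992 ≈ -1.7147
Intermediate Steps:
s(z) = 1
n(t, J) = -36 (n(t, J) = 2 - 38 = -36)
Q(j) = 10/3 + 2*j²/3 (Q(j) = 3 + ((j² + j*j) + 1)/3 = 3 + ((j² + j²) + 1)/3 = 3 + (2*j² + 1)/3 = 3 + (1 + 2*j²)/3 = 3 + (⅓ + 2*j²/3) = 10/3 + 2*j²/3)
(-4547 + 1145)/(Q(-55) + n(21, -58)) = (-4547 + 1145)/((10/3 + (⅔)*(-55)²) - 36) = -3402/((10/3 + (⅔)*3025) - 36) = -3402/((10/3 + 6050/3) - 36) = -3402/(2020 - 36) = -3402/1984 = -3402*1/1984 = -1701/992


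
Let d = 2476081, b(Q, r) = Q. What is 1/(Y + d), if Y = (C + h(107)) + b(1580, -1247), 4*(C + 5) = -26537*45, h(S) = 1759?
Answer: 4/8723495 ≈ 4.5853e-7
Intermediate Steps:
C = -1194185/4 (C = -5 + (-26537*45)/4 = -5 + (1/4)*(-1194165) = -5 - 1194165/4 = -1194185/4 ≈ -2.9855e+5)
Y = -1180829/4 (Y = (-1194185/4 + 1759) + 1580 = -1187149/4 + 1580 = -1180829/4 ≈ -2.9521e+5)
1/(Y + d) = 1/(-1180829/4 + 2476081) = 1/(8723495/4) = 4/8723495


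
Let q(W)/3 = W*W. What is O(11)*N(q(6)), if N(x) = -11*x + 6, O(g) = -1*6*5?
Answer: 35460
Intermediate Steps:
O(g) = -30 (O(g) = -6*5 = -30)
q(W) = 3*W² (q(W) = 3*(W*W) = 3*W²)
N(x) = 6 - 11*x
O(11)*N(q(6)) = -30*(6 - 33*6²) = -30*(6 - 33*36) = -30*(6 - 11*108) = -30*(6 - 1188) = -30*(-1182) = 35460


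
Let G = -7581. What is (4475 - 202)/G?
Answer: -4273/7581 ≈ -0.56365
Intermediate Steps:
(4475 - 202)/G = (4475 - 202)/(-7581) = 4273*(-1/7581) = -4273/7581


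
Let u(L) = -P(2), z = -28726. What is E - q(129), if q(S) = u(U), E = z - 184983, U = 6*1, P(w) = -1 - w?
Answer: -213712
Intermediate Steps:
U = 6
E = -213709 (E = -28726 - 184983 = -213709)
u(L) = 3 (u(L) = -(-1 - 1*2) = -(-1 - 2) = -1*(-3) = 3)
q(S) = 3
E - q(129) = -213709 - 1*3 = -213709 - 3 = -213712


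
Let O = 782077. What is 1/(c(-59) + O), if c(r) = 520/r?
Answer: 59/46142023 ≈ 1.2787e-6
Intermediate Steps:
1/(c(-59) + O) = 1/(520/(-59) + 782077) = 1/(520*(-1/59) + 782077) = 1/(-520/59 + 782077) = 1/(46142023/59) = 59/46142023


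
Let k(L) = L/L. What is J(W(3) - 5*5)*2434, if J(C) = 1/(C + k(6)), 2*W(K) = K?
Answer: -4868/45 ≈ -108.18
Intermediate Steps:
k(L) = 1
W(K) = K/2
J(C) = 1/(1 + C) (J(C) = 1/(C + 1) = 1/(1 + C))
J(W(3) - 5*5)*2434 = 2434/(1 + ((½)*3 - 5*5)) = 2434/(1 + (3/2 - 25)) = 2434/(1 - 47/2) = 2434/(-45/2) = -2/45*2434 = -4868/45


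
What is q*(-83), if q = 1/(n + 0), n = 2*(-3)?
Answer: 83/6 ≈ 13.833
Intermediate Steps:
n = -6
q = -⅙ (q = 1/(-6 + 0) = 1/(-6) = -⅙ ≈ -0.16667)
q*(-83) = -⅙*(-83) = 83/6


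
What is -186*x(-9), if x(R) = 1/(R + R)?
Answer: 31/3 ≈ 10.333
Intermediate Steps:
x(R) = 1/(2*R)
-186*x(-9) = -93/(-9) = -93*(-1)/9 = -186*(-1/18) = 31/3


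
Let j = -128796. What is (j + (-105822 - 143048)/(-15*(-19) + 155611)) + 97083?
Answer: -2472089359/77948 ≈ -31715.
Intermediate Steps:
(j + (-105822 - 143048)/(-15*(-19) + 155611)) + 97083 = (-128796 + (-105822 - 143048)/(-15*(-19) + 155611)) + 97083 = (-128796 - 248870/(285 + 155611)) + 97083 = (-128796 - 248870/155896) + 97083 = (-128796 - 248870*1/155896) + 97083 = (-128796 - 124435/77948) + 97083 = -10039515043/77948 + 97083 = -2472089359/77948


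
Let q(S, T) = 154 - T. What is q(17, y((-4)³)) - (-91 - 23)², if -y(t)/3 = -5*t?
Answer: -11882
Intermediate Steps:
y(t) = 15*t (y(t) = -(-15)*t = 15*t)
q(17, y((-4)³)) - (-91 - 23)² = (154 - 15*(-4)³) - (-91 - 23)² = (154 - 15*(-64)) - 1*(-114)² = (154 - 1*(-960)) - 1*12996 = (154 + 960) - 12996 = 1114 - 12996 = -11882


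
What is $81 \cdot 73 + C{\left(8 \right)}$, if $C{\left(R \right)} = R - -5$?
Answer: $5926$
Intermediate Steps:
$C{\left(R \right)} = 5 + R$ ($C{\left(R \right)} = R + 5 = 5 + R$)
$81 \cdot 73 + C{\left(8 \right)} = 81 \cdot 73 + \left(5 + 8\right) = 5913 + 13 = 5926$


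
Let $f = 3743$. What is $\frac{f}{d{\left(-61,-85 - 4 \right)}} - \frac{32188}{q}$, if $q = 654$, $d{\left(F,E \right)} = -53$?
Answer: $- \frac{2076943}{17331} \approx -119.84$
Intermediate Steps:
$\frac{f}{d{\left(-61,-85 - 4 \right)}} - \frac{32188}{q} = \frac{3743}{-53} - \frac{32188}{654} = 3743 \left(- \frac{1}{53}\right) - \frac{16094}{327} = - \frac{3743}{53} - \frac{16094}{327} = - \frac{2076943}{17331}$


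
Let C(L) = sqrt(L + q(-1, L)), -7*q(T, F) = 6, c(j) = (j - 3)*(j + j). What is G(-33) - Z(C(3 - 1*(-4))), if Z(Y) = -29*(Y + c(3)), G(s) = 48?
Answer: 48 + 29*sqrt(301)/7 ≈ 119.88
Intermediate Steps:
c(j) = 2*j*(-3 + j) (c(j) = (-3 + j)*(2*j) = 2*j*(-3 + j))
q(T, F) = -6/7 (q(T, F) = -1/7*6 = -6/7)
C(L) = sqrt(-6/7 + L) (C(L) = sqrt(L - 6/7) = sqrt(-6/7 + L))
Z(Y) = -29*Y (Z(Y) = -29*(Y + 2*3*(-3 + 3)) = -29*(Y + 2*3*0) = -29*(Y + 0) = -29*Y)
G(-33) - Z(C(3 - 1*(-4))) = 48 - (-29)*sqrt(-42 + 49*(3 - 1*(-4)))/7 = 48 - (-29)*sqrt(-42 + 49*(3 + 4))/7 = 48 - (-29)*sqrt(-42 + 49*7)/7 = 48 - (-29)*sqrt(-42 + 343)/7 = 48 - (-29)*sqrt(301)/7 = 48 + 29*sqrt(301)/7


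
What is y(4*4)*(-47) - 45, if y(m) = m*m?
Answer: -12077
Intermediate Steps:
y(m) = m**2
y(4*4)*(-47) - 45 = (4*4)**2*(-47) - 45 = 16**2*(-47) - 45 = 256*(-47) - 45 = -12032 - 45 = -12077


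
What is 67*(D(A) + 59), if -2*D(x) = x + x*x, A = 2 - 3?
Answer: 3953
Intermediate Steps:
A = -1
D(x) = -x/2 - x**2/2 (D(x) = -(x + x*x)/2 = -(x + x**2)/2 = -x/2 - x**2/2)
67*(D(A) + 59) = 67*(-1/2*(-1)*(1 - 1) + 59) = 67*(-1/2*(-1)*0 + 59) = 67*(0 + 59) = 67*59 = 3953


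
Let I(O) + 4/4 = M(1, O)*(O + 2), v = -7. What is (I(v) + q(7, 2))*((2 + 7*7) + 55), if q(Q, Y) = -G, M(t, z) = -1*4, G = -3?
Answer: 2332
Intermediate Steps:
M(t, z) = -4
q(Q, Y) = 3 (q(Q, Y) = -1*(-3) = 3)
I(O) = -9 - 4*O (I(O) = -1 - 4*(O + 2) = -1 - 4*(2 + O) = -1 + (-8 - 4*O) = -9 - 4*O)
(I(v) + q(7, 2))*((2 + 7*7) + 55) = ((-9 - 4*(-7)) + 3)*((2 + 7*7) + 55) = ((-9 + 28) + 3)*((2 + 49) + 55) = (19 + 3)*(51 + 55) = 22*106 = 2332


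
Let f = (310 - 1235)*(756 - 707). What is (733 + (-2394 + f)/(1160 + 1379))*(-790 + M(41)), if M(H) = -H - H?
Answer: -1581256896/2539 ≈ -6.2279e+5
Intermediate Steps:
f = -45325 (f = -925*49 = -45325)
M(H) = -2*H
(733 + (-2394 + f)/(1160 + 1379))*(-790 + M(41)) = (733 + (-2394 - 45325)/(1160 + 1379))*(-790 - 2*41) = (733 - 47719/2539)*(-790 - 82) = (733 - 47719*1/2539)*(-872) = (733 - 47719/2539)*(-872) = (1813368/2539)*(-872) = -1581256896/2539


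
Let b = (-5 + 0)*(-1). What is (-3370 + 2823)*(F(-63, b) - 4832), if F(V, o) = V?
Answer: 2677565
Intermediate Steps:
b = 5 (b = -5*(-1) = 5)
(-3370 + 2823)*(F(-63, b) - 4832) = (-3370 + 2823)*(-63 - 4832) = -547*(-4895) = 2677565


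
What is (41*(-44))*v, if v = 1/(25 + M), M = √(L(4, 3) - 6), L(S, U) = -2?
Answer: -45100/633 + 3608*I*√2/633 ≈ -71.248 + 8.0608*I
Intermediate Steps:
M = 2*I*√2 (M = √(-2 - 6) = √(-8) = 2*I*√2 ≈ 2.8284*I)
v = 1/(25 + 2*I*√2) ≈ 0.039494 - 0.0044683*I
(41*(-44))*v = (41*(-44))*(25/633 - 2*I*√2/633) = -1804*(25/633 - 2*I*√2/633) = -45100/633 + 3608*I*√2/633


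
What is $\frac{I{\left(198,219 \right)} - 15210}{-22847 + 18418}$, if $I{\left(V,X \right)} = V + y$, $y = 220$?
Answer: $\frac{344}{103} \approx 3.3398$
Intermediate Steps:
$I{\left(V,X \right)} = 220 + V$ ($I{\left(V,X \right)} = V + 220 = 220 + V$)
$\frac{I{\left(198,219 \right)} - 15210}{-22847 + 18418} = \frac{\left(220 + 198\right) - 15210}{-22847 + 18418} = \frac{418 - 15210}{-4429} = \left(-14792\right) \left(- \frac{1}{4429}\right) = \frac{344}{103}$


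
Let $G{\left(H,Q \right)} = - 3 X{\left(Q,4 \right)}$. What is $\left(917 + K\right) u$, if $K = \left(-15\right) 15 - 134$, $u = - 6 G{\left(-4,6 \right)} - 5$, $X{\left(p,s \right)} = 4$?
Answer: $37386$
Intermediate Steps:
$G{\left(H,Q \right)} = -12$ ($G{\left(H,Q \right)} = \left(-3\right) 4 = -12$)
$u = 67$ ($u = \left(-6\right) \left(-12\right) - 5 = 72 - 5 = 67$)
$K = -359$ ($K = -225 - 134 = -359$)
$\left(917 + K\right) u = \left(917 - 359\right) 67 = 558 \cdot 67 = 37386$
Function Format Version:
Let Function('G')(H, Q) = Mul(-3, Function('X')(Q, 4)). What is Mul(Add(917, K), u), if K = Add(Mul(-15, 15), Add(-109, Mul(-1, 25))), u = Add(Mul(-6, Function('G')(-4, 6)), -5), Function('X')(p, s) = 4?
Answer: 37386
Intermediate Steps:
Function('G')(H, Q) = -12 (Function('G')(H, Q) = Mul(-3, 4) = -12)
u = 67 (u = Add(Mul(-6, -12), -5) = Add(72, -5) = 67)
K = -359 (K = Add(-225, Add(-109, -25)) = Add(-225, -134) = -359)
Mul(Add(917, K), u) = Mul(Add(917, -359), 67) = Mul(558, 67) = 37386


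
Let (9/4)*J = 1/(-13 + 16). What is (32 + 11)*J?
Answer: 172/27 ≈ 6.3704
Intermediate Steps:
J = 4/27 (J = 4/(9*(-13 + 16)) = (4/9)/3 = (4/9)*(1/3) = 4/27 ≈ 0.14815)
(32 + 11)*J = (32 + 11)*(4/27) = 43*(4/27) = 172/27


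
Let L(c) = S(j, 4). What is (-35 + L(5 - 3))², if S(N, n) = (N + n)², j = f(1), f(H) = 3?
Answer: 196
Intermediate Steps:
j = 3
L(c) = 49 (L(c) = (3 + 4)² = 7² = 49)
(-35 + L(5 - 3))² = (-35 + 49)² = 14² = 196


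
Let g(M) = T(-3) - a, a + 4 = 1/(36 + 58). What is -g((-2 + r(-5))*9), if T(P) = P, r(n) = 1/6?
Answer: -93/94 ≈ -0.98936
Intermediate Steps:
r(n) = ⅙
a = -375/94 (a = -4 + 1/(36 + 58) = -4 + 1/94 = -375/94 ≈ -3.9894)
g(M) = 93/94 (g(M) = -3 - 1*(-375/94) = -3 + 375/94 = 93/94)
-g((-2 + r(-5))*9) = -1*93/94 = -93/94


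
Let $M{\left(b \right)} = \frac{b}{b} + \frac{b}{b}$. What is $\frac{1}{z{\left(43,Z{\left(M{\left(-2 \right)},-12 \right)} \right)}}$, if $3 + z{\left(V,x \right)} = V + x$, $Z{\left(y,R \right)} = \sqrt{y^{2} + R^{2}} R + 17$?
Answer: $- \frac{19}{6021} - \frac{8 \sqrt{37}}{6021} \approx -0.011238$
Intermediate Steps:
$M{\left(b \right)} = 2$ ($M{\left(b \right)} = 1 + 1 = 2$)
$Z{\left(y,R \right)} = 17 + R \sqrt{R^{2} + y^{2}}$ ($Z{\left(y,R \right)} = \sqrt{R^{2} + y^{2}} R + 17 = R \sqrt{R^{2} + y^{2}} + 17 = 17 + R \sqrt{R^{2} + y^{2}}$)
$z{\left(V,x \right)} = -3 + V + x$ ($z{\left(V,x \right)} = -3 + \left(V + x\right) = -3 + V + x$)
$\frac{1}{z{\left(43,Z{\left(M{\left(-2 \right)},-12 \right)} \right)}} = \frac{1}{-3 + 43 + \left(17 - 12 \sqrt{\left(-12\right)^{2} + 2^{2}}\right)} = \frac{1}{-3 + 43 + \left(17 - 12 \sqrt{144 + 4}\right)} = \frac{1}{-3 + 43 + \left(17 - 12 \sqrt{148}\right)} = \frac{1}{-3 + 43 + \left(17 - 12 \cdot 2 \sqrt{37}\right)} = \frac{1}{-3 + 43 + \left(17 - 24 \sqrt{37}\right)} = \frac{1}{57 - 24 \sqrt{37}}$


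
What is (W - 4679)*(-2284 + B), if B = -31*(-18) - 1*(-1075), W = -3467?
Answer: 5303046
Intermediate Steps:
B = 1633 (B = 558 + 1075 = 1633)
(W - 4679)*(-2284 + B) = (-3467 - 4679)*(-2284 + 1633) = -8146*(-651) = 5303046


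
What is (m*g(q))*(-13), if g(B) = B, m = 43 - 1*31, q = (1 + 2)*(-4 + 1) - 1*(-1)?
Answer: 1248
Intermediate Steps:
q = -8 (q = 3*(-3) + 1 = -9 + 1 = -8)
m = 12 (m = 43 - 31 = 12)
(m*g(q))*(-13) = (12*(-8))*(-13) = -96*(-13) = 1248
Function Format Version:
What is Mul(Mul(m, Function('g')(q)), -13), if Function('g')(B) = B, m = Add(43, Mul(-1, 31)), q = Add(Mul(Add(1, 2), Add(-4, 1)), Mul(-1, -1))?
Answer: 1248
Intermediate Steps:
q = -8 (q = Add(Mul(3, -3), 1) = Add(-9, 1) = -8)
m = 12 (m = Add(43, -31) = 12)
Mul(Mul(m, Function('g')(q)), -13) = Mul(Mul(12, -8), -13) = Mul(-96, -13) = 1248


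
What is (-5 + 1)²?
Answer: 16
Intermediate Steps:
(-5 + 1)² = (-4)² = 16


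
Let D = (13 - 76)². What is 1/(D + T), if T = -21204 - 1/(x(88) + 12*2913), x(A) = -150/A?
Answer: -1537989/26507240459 ≈ -5.8021e-5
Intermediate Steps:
D = 3969 (D = (-63)² = 3969)
T = -32611518800/1537989 (T = -21204 - 1/(-150/88 + 12*2913) = -21204 - 1/(-150*1/88 + 34956) = -21204 - 1/(-75/44 + 34956) = -21204 - 1/1537989/44 = -21204 - 1*44/1537989 = -21204 - 44/1537989 = -32611518800/1537989 ≈ -21204.)
1/(D + T) = 1/(3969 - 32611518800/1537989) = 1/(-26507240459/1537989) = -1537989/26507240459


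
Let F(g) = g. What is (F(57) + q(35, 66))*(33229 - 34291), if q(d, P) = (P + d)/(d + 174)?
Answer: -12758868/209 ≈ -61047.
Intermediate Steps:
q(d, P) = (P + d)/(174 + d)
(F(57) + q(35, 66))*(33229 - 34291) = (57 + (66 + 35)/(174 + 35))*(33229 - 34291) = (57 + 101/209)*(-1062) = (12014/209)*(-1062) = -12758868/209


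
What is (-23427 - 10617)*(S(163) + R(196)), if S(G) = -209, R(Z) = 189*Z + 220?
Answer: -1261500420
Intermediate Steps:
R(Z) = 220 + 189*Z
(-23427 - 10617)*(S(163) + R(196)) = (-23427 - 10617)*(-209 + (220 + 189*196)) = -34044*(-209 + (220 + 37044)) = -34044*(-209 + 37264) = -34044*37055 = -1261500420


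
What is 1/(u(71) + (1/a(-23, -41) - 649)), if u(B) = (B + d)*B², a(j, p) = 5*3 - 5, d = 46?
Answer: 10/5891481 ≈ 1.6974e-6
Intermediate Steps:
a(j, p) = 10 (a(j, p) = 15 - 5 = 10)
u(B) = B²*(46 + B) (u(B) = (B + 46)*B² = (46 + B)*B² = B²*(46 + B))
1/(u(71) + (1/a(-23, -41) - 649)) = 1/(71²*(46 + 71) + (1/10 - 649)) = 1/(5041*117 + (⅒ - 649)) = 1/(589797 - 6489/10) = 1/(5891481/10) = 10/5891481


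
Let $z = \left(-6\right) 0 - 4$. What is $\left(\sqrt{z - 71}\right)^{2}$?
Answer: $-75$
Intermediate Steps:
$z = -4$ ($z = 0 - 4 = -4$)
$\left(\sqrt{z - 71}\right)^{2} = \left(\sqrt{-4 - 71}\right)^{2} = \left(\sqrt{-75}\right)^{2} = \left(5 i \sqrt{3}\right)^{2} = -75$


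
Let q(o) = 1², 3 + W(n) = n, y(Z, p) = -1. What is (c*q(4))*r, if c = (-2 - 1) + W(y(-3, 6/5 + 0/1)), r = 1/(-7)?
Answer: 1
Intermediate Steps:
r = -⅐ (r = 1*(-⅐) = -⅐ ≈ -0.14286)
W(n) = -3 + n
q(o) = 1
c = -7 (c = (-2 - 1) + (-3 - 1) = -3 - 4 = -7)
(c*q(4))*r = -7*1*(-⅐) = -7*(-⅐) = 1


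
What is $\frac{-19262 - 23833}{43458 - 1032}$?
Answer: $- \frac{14365}{14142} \approx -1.0158$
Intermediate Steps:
$\frac{-19262 - 23833}{43458 - 1032} = - \frac{43095}{42426} = \left(-43095\right) \frac{1}{42426} = - \frac{14365}{14142}$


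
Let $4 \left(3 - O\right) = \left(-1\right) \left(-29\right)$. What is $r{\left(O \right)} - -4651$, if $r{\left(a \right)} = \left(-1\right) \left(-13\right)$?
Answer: $4664$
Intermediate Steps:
$O = - \frac{17}{4}$ ($O = 3 - \frac{\left(-1\right) \left(-29\right)}{4} = 3 - \frac{29}{4} = - \frac{17}{4} \approx -4.25$)
$r{\left(a \right)} = 13$
$r{\left(O \right)} - -4651 = 13 - -4651 = 13 + 4651 = 4664$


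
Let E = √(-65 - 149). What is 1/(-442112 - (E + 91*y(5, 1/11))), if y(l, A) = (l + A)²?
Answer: -3253746144/1446194109837179 + 14641*I*√214/2892388219674358 ≈ -2.2499e-6 + 7.4049e-11*I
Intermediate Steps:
y(l, A) = (A + l)²
E = I*√214 (E = √(-214) = I*√214 ≈ 14.629*I)
1/(-442112 - (E + 91*y(5, 1/11))) = 1/(-442112 - (I*√214 + 91*(1/11 + 5)²)) = 1/(-442112 - (I*√214 + 91*(56/11)²)) = 1/(-442112 - (I*√214 + 91*(3136/121))) = 1/(-442112 - (I*√214 + 285376/121)) = 1/(-442112 - (285376/121 + I*√214)) = 1/(-442112 + (-285376/121 - I*√214)) = 1/(-53780928/121 - I*√214)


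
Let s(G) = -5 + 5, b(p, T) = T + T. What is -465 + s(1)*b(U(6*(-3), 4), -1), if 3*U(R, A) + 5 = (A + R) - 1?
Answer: -465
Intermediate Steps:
U(R, A) = -2 + A/3 + R/3 (U(R, A) = -5/3 + ((A + R) - 1)/3 = -5/3 + (-1 + A + R)/3 = -5/3 + (-1/3 + A/3 + R/3) = -2 + A/3 + R/3)
b(p, T) = 2*T
s(G) = 0
-465 + s(1)*b(U(6*(-3), 4), -1) = -465 + 0*(2*(-1)) = -465 + 0*(-2) = -465 + 0 = -465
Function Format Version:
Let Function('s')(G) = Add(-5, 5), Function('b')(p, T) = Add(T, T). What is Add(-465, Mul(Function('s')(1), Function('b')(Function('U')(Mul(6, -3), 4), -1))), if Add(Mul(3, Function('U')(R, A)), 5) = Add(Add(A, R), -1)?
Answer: -465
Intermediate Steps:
Function('U')(R, A) = Add(-2, Mul(Rational(1, 3), A), Mul(Rational(1, 3), R)) (Function('U')(R, A) = Add(Rational(-5, 3), Mul(Rational(1, 3), Add(Add(A, R), -1))) = Add(Rational(-5, 3), Mul(Rational(1, 3), Add(-1, A, R))) = Add(Rational(-5, 3), Add(Rational(-1, 3), Mul(Rational(1, 3), A), Mul(Rational(1, 3), R))) = Add(-2, Mul(Rational(1, 3), A), Mul(Rational(1, 3), R)))
Function('b')(p, T) = Mul(2, T)
Function('s')(G) = 0
Add(-465, Mul(Function('s')(1), Function('b')(Function('U')(Mul(6, -3), 4), -1))) = Add(-465, Mul(0, Mul(2, -1))) = Add(-465, Mul(0, -2)) = Add(-465, 0) = -465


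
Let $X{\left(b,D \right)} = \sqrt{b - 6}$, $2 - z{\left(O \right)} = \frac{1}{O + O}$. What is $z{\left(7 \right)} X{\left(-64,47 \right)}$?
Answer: $\frac{27 i \sqrt{70}}{14} \approx 16.136 i$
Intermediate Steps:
$z{\left(O \right)} = 2 - \frac{1}{2 O}$ ($z{\left(O \right)} = 2 - \frac{1}{O + O} = 2 - \frac{1}{2 O}$)
$X{\left(b,D \right)} = \sqrt{-6 + b}$
$z{\left(7 \right)} X{\left(-64,47 \right)} = \left(2 - \frac{1}{2 \cdot 7}\right) \sqrt{-6 - 64} = \left(2 - \frac{1}{14}\right) \sqrt{-70} = \left(2 - \frac{1}{14}\right) i \sqrt{70} = \frac{27 i \sqrt{70}}{14}$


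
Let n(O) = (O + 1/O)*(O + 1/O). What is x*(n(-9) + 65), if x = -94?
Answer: -1126966/81 ≈ -13913.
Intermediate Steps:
n(O) = (O + 1/O)**2
x*(n(-9) + 65) = -94*((1 + (-9)**2)**2/(-9)**2 + 65) = -94*((1 + 81)**2/81 + 65) = -94*((1/81)*82**2 + 65) = -94*((1/81)*6724 + 65) = -94*(6724/81 + 65) = -94*11989/81 = -1126966/81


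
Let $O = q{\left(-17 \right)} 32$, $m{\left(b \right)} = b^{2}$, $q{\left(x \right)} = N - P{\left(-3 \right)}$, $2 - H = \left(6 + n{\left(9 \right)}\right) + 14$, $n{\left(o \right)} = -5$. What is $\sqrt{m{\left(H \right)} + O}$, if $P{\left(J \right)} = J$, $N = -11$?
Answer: $i \sqrt{87} \approx 9.3274 i$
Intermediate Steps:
$H = -13$ ($H = 2 - \left(\left(6 - 5\right) + 14\right) = 2 - \left(1 + 14\right) = 2 - 15 = -13$)
$q{\left(x \right)} = -8$ ($q{\left(x \right)} = -11 - -3 = -11 + 3 = -8$)
$O = -256$ ($O = \left(-8\right) 32 = -256$)
$\sqrt{m{\left(H \right)} + O} = \sqrt{\left(-13\right)^{2} - 256} = \sqrt{169 - 256} = \sqrt{-87} = i \sqrt{87}$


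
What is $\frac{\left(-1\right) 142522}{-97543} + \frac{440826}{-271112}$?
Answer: $- \frac{2180033027}{13222538908} \approx -0.16487$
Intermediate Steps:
$\frac{\left(-1\right) 142522}{-97543} + \frac{440826}{-271112} = \left(-142522\right) \left(- \frac{1}{97543}\right) + 440826 \left(- \frac{1}{271112}\right) = \frac{142522}{97543} - \frac{220413}{135556} = - \frac{2180033027}{13222538908}$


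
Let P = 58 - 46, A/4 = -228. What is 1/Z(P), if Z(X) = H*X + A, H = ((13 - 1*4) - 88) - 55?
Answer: -1/2520 ≈ -0.00039683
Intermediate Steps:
H = -134 (H = ((13 - 4) - 88) - 55 = (9 - 88) - 55 = -79 - 55 = -134)
A = -912 (A = 4*(-228) = -912)
P = 12
Z(X) = -912 - 134*X (Z(X) = -134*X - 912 = -912 - 134*X)
1/Z(P) = 1/(-912 - 134*12) = 1/(-912 - 1608) = 1/(-2520) = -1/2520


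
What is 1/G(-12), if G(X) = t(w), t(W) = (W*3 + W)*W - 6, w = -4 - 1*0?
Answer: 1/58 ≈ 0.017241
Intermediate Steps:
w = -4 (w = -4 + 0 = -4)
t(W) = -6 + 4*W**2 (t(W) = (3*W + W)*W - 6 = (4*W)*W - 6 = 4*W**2 - 6 = -6 + 4*W**2)
G(X) = 58 (G(X) = -6 + 4*(-4)**2 = -6 + 4*16 = -6 + 64 = 58)
1/G(-12) = 1/58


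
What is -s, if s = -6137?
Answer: 6137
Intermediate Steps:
-s = -1*(-6137) = 6137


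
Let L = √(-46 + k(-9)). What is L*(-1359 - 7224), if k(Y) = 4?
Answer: -8583*I*√42 ≈ -55624.0*I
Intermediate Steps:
L = I*√42 (L = √(-46 + 4) = √(-42) = I*√42 ≈ 6.4807*I)
L*(-1359 - 7224) = (I*√42)*(-1359 - 7224) = (I*√42)*(-8583) = -8583*I*√42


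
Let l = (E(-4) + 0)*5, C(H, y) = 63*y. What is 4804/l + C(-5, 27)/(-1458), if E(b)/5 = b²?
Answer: 3253/300 ≈ 10.843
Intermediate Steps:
E(b) = 5*b²
l = 400 (l = (5*(-4)² + 0)*5 = (5*16 + 0)*5 = (80 + 0)*5 = 80*5 = 400)
4804/l + C(-5, 27)/(-1458) = 4804/400 + (63*27)/(-1458) = 4804*(1/400) + 1701*(-1/1458) = 1201/100 - 7/6 = 3253/300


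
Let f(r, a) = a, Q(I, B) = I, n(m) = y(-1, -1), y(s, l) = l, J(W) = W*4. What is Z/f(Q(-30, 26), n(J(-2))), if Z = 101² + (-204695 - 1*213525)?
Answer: 408019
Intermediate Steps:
J(W) = 4*W
n(m) = -1
Z = -408019 (Z = 10201 + (-204695 - 213525) = 10201 - 418220 = -408019)
Z/f(Q(-30, 26), n(J(-2))) = -408019/(-1) = -408019*(-1) = 408019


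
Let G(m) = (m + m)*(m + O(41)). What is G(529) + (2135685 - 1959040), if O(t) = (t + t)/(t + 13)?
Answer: 19924207/27 ≈ 7.3793e+5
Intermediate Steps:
O(t) = 2*t/(13 + t) (O(t) = (2*t)/(13 + t) = 2*t/(13 + t))
G(m) = 2*m*(41/27 + m) (G(m) = (m + m)*(m + 2*41/(13 + 41)) = (2*m)*(m + 2*41/54) = (2*m)*(m + 2*41*(1/54)) = (2*m)*(m + 41/27) = (2*m)*(41/27 + m) = 2*m*(41/27 + m))
G(529) + (2135685 - 1959040) = (2/27)*529*(41 + 27*529) + (2135685 - 1959040) = (2/27)*529*(41 + 14283) + 176645 = (2/27)*529*14324 + 176645 = 15154792/27 + 176645 = 19924207/27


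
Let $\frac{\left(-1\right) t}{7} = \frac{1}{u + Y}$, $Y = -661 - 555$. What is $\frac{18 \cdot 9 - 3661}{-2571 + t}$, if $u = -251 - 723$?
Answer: $\frac{7662810}{5630483} \approx 1.361$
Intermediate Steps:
$u = -974$
$Y = -1216$
$t = \frac{7}{2190}$ ($t = - \frac{7}{-974 - 1216} = - \frac{7}{-2190} = \left(-7\right) \left(- \frac{1}{2190}\right) = \frac{7}{2190} \approx 0.0031963$)
$\frac{18 \cdot 9 - 3661}{-2571 + t} = \frac{18 \cdot 9 - 3661}{-2571 + \frac{7}{2190}} = \frac{162 - 3661}{- \frac{5630483}{2190}} = \left(-3499\right) \left(- \frac{2190}{5630483}\right) = \frac{7662810}{5630483}$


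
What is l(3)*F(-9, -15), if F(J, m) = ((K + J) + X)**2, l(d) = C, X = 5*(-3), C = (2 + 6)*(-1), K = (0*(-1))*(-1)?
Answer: -4608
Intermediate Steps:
K = 0 (K = 0*(-1) = 0)
C = -8 (C = 8*(-1) = -8)
X = -15
l(d) = -8
F(J, m) = (-15 + J)**2 (F(J, m) = ((0 + J) - 15)**2 = (J - 15)**2 = (-15 + J)**2)
l(3)*F(-9, -15) = -8*(-15 - 9)**2 = -8*(-24)**2 = -8*576 = -4608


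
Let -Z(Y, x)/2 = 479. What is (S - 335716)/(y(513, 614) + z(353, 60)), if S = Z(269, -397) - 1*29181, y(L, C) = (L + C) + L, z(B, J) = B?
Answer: -365855/1993 ≈ -183.57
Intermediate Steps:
Z(Y, x) = -958 (Z(Y, x) = -2*479 = -958)
y(L, C) = C + 2*L (y(L, C) = (C + L) + L = C + 2*L)
S = -30139 (S = -958 - 1*29181 = -958 - 29181 = -30139)
(S - 335716)/(y(513, 614) + z(353, 60)) = (-30139 - 335716)/((614 + 2*513) + 353) = -365855/((614 + 1026) + 353) = -365855/(1640 + 353) = -365855/1993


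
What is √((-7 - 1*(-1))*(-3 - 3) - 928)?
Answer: 2*I*√223 ≈ 29.866*I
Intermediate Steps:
√((-7 - 1*(-1))*(-3 - 3) - 928) = √((-7 + 1)*(-6) - 928) = √(-6*(-6) - 928) = √(36 - 928) = √(-892) = 2*I*√223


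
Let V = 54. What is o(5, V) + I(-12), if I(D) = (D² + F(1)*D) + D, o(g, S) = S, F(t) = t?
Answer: 174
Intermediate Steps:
I(D) = D² + 2*D (I(D) = (D² + 1*D) + D = (D² + D) + D = (D + D²) + D = D² + 2*D)
o(5, V) + I(-12) = 54 - 12*(2 - 12) = 54 - 12*(-10) = 54 + 120 = 174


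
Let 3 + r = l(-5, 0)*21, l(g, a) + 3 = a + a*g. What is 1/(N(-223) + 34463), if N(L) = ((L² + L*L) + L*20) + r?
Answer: 1/129395 ≈ 7.7283e-6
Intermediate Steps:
l(g, a) = -3 + a + a*g (l(g, a) = -3 + (a + a*g) = -3 + a + a*g)
r = -66 (r = -3 + (-3 + 0 + 0*(-5))*21 = -3 + (-3 + 0 + 0)*21 = -3 - 3*21 = -3 - 63 = -66)
N(L) = -66 + 2*L² + 20*L (N(L) = ((L² + L*L) + L*20) - 66 = ((L² + L²) + 20*L) - 66 = (2*L² + 20*L) - 66 = -66 + 2*L² + 20*L)
1/(N(-223) + 34463) = 1/((-66 + 2*(-223)² + 20*(-223)) + 34463) = 1/((-66 + 2*49729 - 4460) + 34463) = 1/((-66 + 99458 - 4460) + 34463) = 1/(94932 + 34463) = 1/129395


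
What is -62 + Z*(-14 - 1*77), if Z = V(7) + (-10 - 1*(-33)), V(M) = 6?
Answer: -2701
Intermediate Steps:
Z = 29 (Z = 6 + (-10 - 1*(-33)) = 6 + (-10 + 33) = 6 + 23 = 29)
-62 + Z*(-14 - 1*77) = -62 + 29*(-14 - 1*77) = -62 + 29*(-14 - 77) = -62 + 29*(-91) = -62 - 2639 = -2701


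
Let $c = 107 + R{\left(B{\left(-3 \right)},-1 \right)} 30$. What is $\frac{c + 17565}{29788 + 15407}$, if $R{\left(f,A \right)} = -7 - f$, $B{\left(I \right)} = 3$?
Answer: $\frac{17372}{45195} \approx 0.38438$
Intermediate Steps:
$c = -193$ ($c = 107 + \left(-7 - 3\right) 30 = 107 - 300 = -193$)
$\frac{c + 17565}{29788 + 15407} = \frac{-193 + 17565}{29788 + 15407} = \frac{17372}{45195}$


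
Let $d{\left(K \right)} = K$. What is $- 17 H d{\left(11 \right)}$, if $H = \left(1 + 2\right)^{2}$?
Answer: $-1683$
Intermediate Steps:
$H = 9$ ($H = 3^{2} = 9$)
$- 17 H d{\left(11 \right)} = \left(-17\right) 9 \cdot 11 = \left(-153\right) 11 = -1683$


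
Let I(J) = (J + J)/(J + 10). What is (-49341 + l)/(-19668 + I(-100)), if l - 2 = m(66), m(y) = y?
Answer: 443457/176992 ≈ 2.5055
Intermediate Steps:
l = 68 (l = 2 + 66 = 68)
I(J) = 2*J/(10 + J) (I(J) = (2*J)/(10 + J) = 2*J/(10 + J))
(-49341 + l)/(-19668 + I(-100)) = (-49341 + 68)/(-19668 + 2*(-100)/(10 - 100)) = -49273/(-19668 + 2*(-100)/(-90)) = -49273/(-19668 + 2*(-100)*(-1/90)) = -49273/(-19668 + 20/9) = -49273/(-176992/9) = -49273*(-9/176992) = 443457/176992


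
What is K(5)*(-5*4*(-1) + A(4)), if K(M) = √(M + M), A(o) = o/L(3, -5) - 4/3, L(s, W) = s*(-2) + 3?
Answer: 52*√10/3 ≈ 54.813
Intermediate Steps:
L(s, W) = 3 - 2*s (L(s, W) = -2*s + 3 = 3 - 2*s)
A(o) = -4/3 - o/3 (A(o) = o/(3 - 2*3) - 4/3 = o/(3 - 6) - 4*⅓ = o/(-3) - 4/3 = o*(-⅓) - 4/3 = -o/3 - 4/3 = -4/3 - o/3)
K(M) = √2*√M (K(M) = √(2*M) = √2*√M)
K(5)*(-5*4*(-1) + A(4)) = (√2*√5)*(-5*4*(-1) + (-4/3 - ⅓*4)) = √10*(-20*(-1) + (-4/3 - 4/3)) = √10*(20 - 8/3) = √10*(52/3) = 52*√10/3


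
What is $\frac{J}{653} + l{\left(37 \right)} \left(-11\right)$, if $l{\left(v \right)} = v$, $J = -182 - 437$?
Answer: $- \frac{266390}{653} \approx -407.95$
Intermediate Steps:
$J = -619$
$\frac{J}{653} + l{\left(37 \right)} \left(-11\right) = - \frac{619}{653} + 37 \left(-11\right) = \left(-619\right) \frac{1}{653} - 407 = - \frac{619}{653} - 407 = - \frac{266390}{653}$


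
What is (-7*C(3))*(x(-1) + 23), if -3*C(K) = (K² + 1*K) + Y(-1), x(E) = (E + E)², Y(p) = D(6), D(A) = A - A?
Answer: 756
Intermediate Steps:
D(A) = 0
Y(p) = 0
x(E) = 4*E² (x(E) = (2*E)² = 4*E²)
C(K) = -K/3 - K²/3 (C(K) = -((K² + 1*K) + 0)/3 = -((K² + K) + 0)/3 = -((K + K²) + 0)/3 = -(K + K²)/3 = -K/3 - K²/3)
(-7*C(3))*(x(-1) + 23) = (-7*3*(-1 - 1*3)/3)*(4*(-1)² + 23) = (-7*3*(-1 - 3)/3)*(4*1 + 23) = (-7*3*(-4)/3)*(4 + 23) = -7*(-4)*27 = 28*27 = 756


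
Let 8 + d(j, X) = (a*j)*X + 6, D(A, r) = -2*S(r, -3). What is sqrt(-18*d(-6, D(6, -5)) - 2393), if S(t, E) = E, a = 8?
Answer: sqrt(2827) ≈ 53.170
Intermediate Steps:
D(A, r) = 6 (D(A, r) = -2*(-3) = 6)
d(j, X) = -2 + 8*X*j (d(j, X) = -8 + ((8*j)*X + 6) = -8 + (8*X*j + 6) = -8 + (6 + 8*X*j) = -2 + 8*X*j)
sqrt(-18*d(-6, D(6, -5)) - 2393) = sqrt(-18*(-2 + 8*6*(-6)) - 2393) = sqrt(-18*(-2 - 288) - 2393) = sqrt(-18*(-290) - 2393) = sqrt(5220 - 2393) = sqrt(2827)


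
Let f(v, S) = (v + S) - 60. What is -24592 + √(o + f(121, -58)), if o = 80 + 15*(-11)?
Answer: -24592 + I*√82 ≈ -24592.0 + 9.0554*I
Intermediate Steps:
o = -85 (o = 80 - 165 = -85)
f(v, S) = -60 + S + v (f(v, S) = (S + v) - 60 = -60 + S + v)
-24592 + √(o + f(121, -58)) = -24592 + √(-85 + (-60 - 58 + 121)) = -24592 + √(-85 + 3) = -24592 + √(-82) = -24592 + I*√82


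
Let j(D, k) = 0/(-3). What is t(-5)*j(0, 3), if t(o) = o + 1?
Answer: 0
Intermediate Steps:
j(D, k) = 0 (j(D, k) = 0*(-⅓) = 0)
t(o) = 1 + o
t(-5)*j(0, 3) = (1 - 5)*0 = -4*0 = 0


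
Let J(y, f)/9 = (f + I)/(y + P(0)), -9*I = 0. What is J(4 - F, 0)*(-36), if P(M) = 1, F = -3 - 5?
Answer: 0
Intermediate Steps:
I = 0 (I = -⅑*0 = 0)
F = -8
J(y, f) = 9*f/(1 + y) (J(y, f) = 9*((f + 0)/(y + 1)) = 9*(f/(1 + y)) = 9*f/(1 + y))
J(4 - F, 0)*(-36) = (9*0/(1 + (4 - 1*(-8))))*(-36) = (9*0/(1 + (4 + 8)))*(-36) = (9*0/(1 + 12))*(-36) = (9*0/13)*(-36) = (9*0*(1/13))*(-36) = 0*(-36) = 0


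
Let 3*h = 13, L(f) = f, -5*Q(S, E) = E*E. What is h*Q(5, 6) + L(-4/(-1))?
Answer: -136/5 ≈ -27.200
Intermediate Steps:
Q(S, E) = -E**2/5 (Q(S, E) = -E*E/5 = -E**2/5)
h = 13/3 (h = (1/3)*13 = 13/3 ≈ 4.3333)
h*Q(5, 6) + L(-4/(-1)) = 13*(-1/5*6**2)/3 - 4/(-1) = 13*(-1/5*36)/3 - 4*(-1) = (13/3)*(-36/5) + 4 = -156/5 + 4 = -136/5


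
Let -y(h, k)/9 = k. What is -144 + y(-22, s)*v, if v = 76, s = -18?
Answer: 12168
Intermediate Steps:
y(h, k) = -9*k
-144 + y(-22, s)*v = -144 - 9*(-18)*76 = -144 + 162*76 = -144 + 12312 = 12168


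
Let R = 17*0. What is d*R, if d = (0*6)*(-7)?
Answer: 0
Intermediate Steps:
d = 0 (d = 0*(-7) = 0)
R = 0
d*R = 0*0 = 0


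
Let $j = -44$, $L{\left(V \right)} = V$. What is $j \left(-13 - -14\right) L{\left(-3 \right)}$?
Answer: $132$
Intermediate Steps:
$j \left(-13 - -14\right) L{\left(-3 \right)} = - 44 \left(-13 - -14\right) \left(-3\right) = - 44 \left(-13 + 14\right) \left(-3\right) = \left(-44\right) 1 \left(-3\right) = \left(-44\right) \left(-3\right) = 132$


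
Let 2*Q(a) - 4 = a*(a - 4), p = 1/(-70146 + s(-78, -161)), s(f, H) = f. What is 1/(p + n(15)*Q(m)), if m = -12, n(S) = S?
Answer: 70224/103229279 ≈ 0.00068027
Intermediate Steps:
p = -1/70224 (p = 1/(-70146 - 78) = 1/(-70224) = -1/70224 ≈ -1.4240e-5)
Q(a) = 2 + a*(-4 + a)/2 (Q(a) = 2 + (a*(a - 4))/2 = 2 + (a*(-4 + a))/2 = 2 + a*(-4 + a)/2)
1/(p + n(15)*Q(m)) = 1/(-1/70224 + 15*(2 + (½)*(-12)² - 2*(-12))) = 1/(-1/70224 + 15*(2 + (½)*144 + 24)) = 1/(-1/70224 + 15*(2 + 72 + 24)) = 1/(-1/70224 + 15*98) = 1/(-1/70224 + 1470) = 1/(103229279/70224) = 70224/103229279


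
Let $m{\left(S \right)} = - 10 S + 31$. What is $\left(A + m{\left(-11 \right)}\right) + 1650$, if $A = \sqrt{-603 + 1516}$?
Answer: $1791 + \sqrt{913} \approx 1821.2$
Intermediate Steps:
$A = \sqrt{913} \approx 30.216$
$m{\left(S \right)} = 31 - 10 S$
$\left(A + m{\left(-11 \right)}\right) + 1650 = \left(\sqrt{913} + \left(31 - -110\right)\right) + 1650 = \left(\sqrt{913} + \left(31 + 110\right)\right) + 1650 = \left(\sqrt{913} + 141\right) + 1650 = \left(141 + \sqrt{913}\right) + 1650 = 1791 + \sqrt{913}$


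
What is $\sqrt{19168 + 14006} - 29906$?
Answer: $-29906 + 3 \sqrt{3686} \approx -29724.0$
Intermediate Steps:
$\sqrt{19168 + 14006} - 29906 = \sqrt{33174} - 29906 = 3 \sqrt{3686} - 29906 = -29906 + 3 \sqrt{3686}$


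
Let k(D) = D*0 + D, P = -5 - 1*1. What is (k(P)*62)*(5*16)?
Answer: -29760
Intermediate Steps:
P = -6 (P = -5 - 1 = -6)
k(D) = D (k(D) = 0 + D = D)
(k(P)*62)*(5*16) = (-6*62)*(5*16) = -372*80 = -29760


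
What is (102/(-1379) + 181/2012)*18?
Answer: 399375/1387274 ≈ 0.28788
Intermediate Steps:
(102/(-1379) + 181/2012)*18 = (102*(-1/1379) + 181*(1/2012))*18 = (-102/1379 + 181/2012)*18 = (44375/2774548)*18 = 399375/1387274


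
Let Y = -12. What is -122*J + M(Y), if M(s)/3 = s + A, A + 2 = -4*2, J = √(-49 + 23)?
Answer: -66 - 122*I*√26 ≈ -66.0 - 622.08*I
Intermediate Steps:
J = I*√26 (J = √(-26) = I*√26 ≈ 5.099*I)
A = -10 (A = -2 - 4*2 = -2 - 8 = -10)
M(s) = -30 + 3*s (M(s) = 3*(s - 10) = 3*(-10 + s) = -30 + 3*s)
-122*J + M(Y) = -122*I*√26 + (-30 + 3*(-12)) = -122*I*√26 + (-30 - 36) = -122*I*√26 - 66 = -66 - 122*I*√26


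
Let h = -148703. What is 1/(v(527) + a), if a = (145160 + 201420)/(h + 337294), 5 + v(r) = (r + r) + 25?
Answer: 14507/15607178 ≈ 0.00092951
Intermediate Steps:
v(r) = 20 + 2*r (v(r) = -5 + ((r + r) + 25) = -5 + (2*r + 25) = -5 + (25 + 2*r) = 20 + 2*r)
a = 26660/14507 (a = (145160 + 201420)/(-148703 + 337294) = 346580/188591 = 346580*(1/188591) = 26660/14507 ≈ 1.8377)
1/(v(527) + a) = 1/((20 + 2*527) + 26660/14507) = 1/((20 + 1054) + 26660/14507) = 1/(1074 + 26660/14507) = 1/(15607178/14507) = 14507/15607178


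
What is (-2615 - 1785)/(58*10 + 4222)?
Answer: -2200/2401 ≈ -0.91628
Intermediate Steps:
(-2615 - 1785)/(58*10 + 4222) = -4400/(580 + 4222) = -4400/4802 = -4400*1/4802 = -2200/2401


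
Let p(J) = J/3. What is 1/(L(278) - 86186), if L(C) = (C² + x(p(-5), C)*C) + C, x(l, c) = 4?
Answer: -1/7512 ≈ -0.00013312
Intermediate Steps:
p(J) = J/3 (p(J) = J*(⅓) = J/3)
L(C) = C² + 5*C (L(C) = (C² + 4*C) + C = C² + 5*C)
1/(L(278) - 86186) = 1/(278*(5 + 278) - 86186) = 1/(278*283 - 86186) = 1/(78674 - 86186) = 1/(-7512) = -1/7512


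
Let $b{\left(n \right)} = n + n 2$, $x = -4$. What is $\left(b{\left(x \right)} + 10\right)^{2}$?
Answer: $4$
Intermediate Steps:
$b{\left(n \right)} = 3 n$ ($b{\left(n \right)} = n + 2 n = 3 n$)
$\left(b{\left(x \right)} + 10\right)^{2} = \left(3 \left(-4\right) + 10\right)^{2} = \left(-12 + 10\right)^{2} = \left(-2\right)^{2} = 4$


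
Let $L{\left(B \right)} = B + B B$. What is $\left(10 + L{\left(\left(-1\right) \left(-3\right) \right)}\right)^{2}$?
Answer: $484$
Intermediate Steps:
$L{\left(B \right)} = B + B^{2}$
$\left(10 + L{\left(\left(-1\right) \left(-3\right) \right)}\right)^{2} = \left(10 + \left(-1\right) \left(-3\right) \left(1 - -3\right)\right)^{2} = \left(10 + 3 \left(1 + 3\right)\right)^{2} = \left(10 + 3 \cdot 4\right)^{2} = \left(10 + 12\right)^{2} = 22^{2} = 484$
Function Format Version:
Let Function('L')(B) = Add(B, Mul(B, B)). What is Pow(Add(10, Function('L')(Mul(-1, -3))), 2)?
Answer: 484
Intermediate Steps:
Function('L')(B) = Add(B, Pow(B, 2))
Pow(Add(10, Function('L')(Mul(-1, -3))), 2) = Pow(Add(10, Mul(Mul(-1, -3), Add(1, Mul(-1, -3)))), 2) = Pow(Add(10, Mul(3, Add(1, 3))), 2) = Pow(Add(10, Mul(3, 4)), 2) = Pow(Add(10, 12), 2) = Pow(22, 2) = 484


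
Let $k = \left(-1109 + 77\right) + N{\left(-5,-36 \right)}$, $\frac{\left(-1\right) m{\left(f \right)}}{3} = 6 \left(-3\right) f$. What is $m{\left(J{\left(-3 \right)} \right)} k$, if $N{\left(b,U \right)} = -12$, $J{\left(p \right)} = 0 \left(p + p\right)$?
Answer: $0$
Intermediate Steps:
$J{\left(p \right)} = 0$ ($J{\left(p \right)} = 0 \cdot 2 p = 0$)
$m{\left(f \right)} = 54 f$ ($m{\left(f \right)} = - 3 \cdot 6 \left(-3\right) f = - 3 \left(- 18 f\right) = 54 f$)
$k = -1044$ ($k = \left(-1109 + 77\right) - 12 = -1032 - 12 = -1044$)
$m{\left(J{\left(-3 \right)} \right)} k = 54 \cdot 0 \left(-1044\right) = 0 \left(-1044\right) = 0$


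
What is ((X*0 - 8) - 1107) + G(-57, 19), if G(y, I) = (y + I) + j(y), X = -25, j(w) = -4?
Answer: -1157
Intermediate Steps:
G(y, I) = -4 + I + y (G(y, I) = (y + I) - 4 = (I + y) - 4 = -4 + I + y)
((X*0 - 8) - 1107) + G(-57, 19) = ((-25*0 - 8) - 1107) + (-4 + 19 - 57) = ((0 - 8) - 1107) - 42 = (-8 - 1107) - 42 = -1115 - 42 = -1157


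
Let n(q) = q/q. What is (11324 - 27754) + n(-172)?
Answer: -16429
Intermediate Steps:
n(q) = 1
(11324 - 27754) + n(-172) = (11324 - 27754) + 1 = -16430 + 1 = -16429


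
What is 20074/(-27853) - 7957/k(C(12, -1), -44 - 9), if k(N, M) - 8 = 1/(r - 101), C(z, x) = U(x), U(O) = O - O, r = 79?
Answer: -99577388/99475 ≈ -1001.0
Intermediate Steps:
U(O) = 0
C(z, x) = 0
k(N, M) = 175/22 (k(N, M) = 8 + 1/(79 - 101) = 8 + 1/(-22) = 8 - 1/22 = 175/22)
20074/(-27853) - 7957/k(C(12, -1), -44 - 9) = 20074/(-27853) - 7957/175/22 = 20074*(-1/27853) - 7957*22/175 = -20074/27853 - 175054/175 = -99577388/99475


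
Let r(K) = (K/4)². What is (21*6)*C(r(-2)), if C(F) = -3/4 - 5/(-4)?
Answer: 63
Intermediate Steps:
r(K) = K²/16 (r(K) = (K*(¼))² = (K/4)² = K²/16)
C(F) = ½ (C(F) = -3*¼ - 5*(-¼) = -¾ + 5/4 = ½)
(21*6)*C(r(-2)) = (21*6)*(½) = 126*(½) = 63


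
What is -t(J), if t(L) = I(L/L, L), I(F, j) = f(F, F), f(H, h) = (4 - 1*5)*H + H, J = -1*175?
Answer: 0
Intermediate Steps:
J = -175
f(H, h) = 0 (f(H, h) = (4 - 5)*H + H = -H + H = 0)
I(F, j) = 0
t(L) = 0
-t(J) = -1*0 = 0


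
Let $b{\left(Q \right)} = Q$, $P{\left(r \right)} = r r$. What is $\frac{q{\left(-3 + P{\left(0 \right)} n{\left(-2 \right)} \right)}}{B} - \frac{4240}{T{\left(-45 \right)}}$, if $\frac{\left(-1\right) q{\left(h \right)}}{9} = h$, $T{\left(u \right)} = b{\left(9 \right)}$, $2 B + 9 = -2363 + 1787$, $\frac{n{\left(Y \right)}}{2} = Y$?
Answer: $- \frac{275654}{585} \approx -471.2$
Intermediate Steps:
$P{\left(r \right)} = r^{2}$
$n{\left(Y \right)} = 2 Y$
$B = - \frac{585}{2}$ ($B = - \frac{9}{2} + \frac{-2363 + 1787}{2} = - \frac{9}{2} + \frac{1}{2} \left(-576\right) = - \frac{9}{2} - 288 = - \frac{585}{2} \approx -292.5$)
$T{\left(u \right)} = 9$
$q{\left(h \right)} = - 9 h$
$\frac{q{\left(-3 + P{\left(0 \right)} n{\left(-2 \right)} \right)}}{B} - \frac{4240}{T{\left(-45 \right)}} = \frac{\left(-9\right) \left(-3 + 0^{2} \cdot 2 \left(-2\right)\right)}{- \frac{585}{2}} - \frac{4240}{9} = - 9 \left(-3 + 0 \left(-4\right)\right) \left(- \frac{2}{585}\right) - \frac{4240}{9} = - 9 \left(-3 + 0\right) \left(- \frac{2}{585}\right) - \frac{4240}{9} = \left(-9\right) \left(-3\right) \left(- \frac{2}{585}\right) - \frac{4240}{9} = 27 \left(- \frac{2}{585}\right) - \frac{4240}{9} = - \frac{6}{65} - \frac{4240}{9} = - \frac{275654}{585}$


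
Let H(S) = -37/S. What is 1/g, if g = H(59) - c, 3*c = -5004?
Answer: 59/98375 ≈ 0.00059975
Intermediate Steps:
c = -1668 (c = (1/3)*(-5004) = -1668)
g = 98375/59 (g = -37/59 - 1*(-1668) = -37*1/59 + 1668 = -37/59 + 1668 = 98375/59 ≈ 1667.4)
1/g = 1/(98375/59) = 59/98375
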